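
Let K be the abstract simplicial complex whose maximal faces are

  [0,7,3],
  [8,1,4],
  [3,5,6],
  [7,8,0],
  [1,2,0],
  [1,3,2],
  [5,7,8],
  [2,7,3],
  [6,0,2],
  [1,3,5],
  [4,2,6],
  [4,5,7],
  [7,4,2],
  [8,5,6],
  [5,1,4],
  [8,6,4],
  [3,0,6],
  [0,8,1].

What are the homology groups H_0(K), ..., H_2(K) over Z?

K has 9 vertices, 27 edges, 18 triangles.
rank ∂_0 = 0, rank ∂_1 = 8 ⇒ b_0 = 9 − 0 − 8 = 1; all invariant factors of ∂_1 are 1 so no torsion. So H_0 = Z.
rank ∂_1 = 8, rank ∂_2 = 18 ⇒ b_1 = 27 − 8 − 18 = 1; ∂_2 has invariant factor(s) [2] giving torsion. So H_1 = Z ⊕ Z/2.
rank ∂_2 = 18, rank ∂_3 = 0 ⇒ b_2 = 18 − 18 − 0 = 0. So H_2 = 0.

H_0 = Z,  H_1 = Z ⊕ Z/2,  H_2 = 0.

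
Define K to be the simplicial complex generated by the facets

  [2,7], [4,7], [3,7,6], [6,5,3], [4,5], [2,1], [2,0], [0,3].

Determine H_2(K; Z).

H_2 = 0.

We work with the vertex ordering 0 < 1 < 2 < 3 < 4 < 5 < 6 < 7. The simplices of K, each written with vertices in increasing order, are:

  0-simplices (8): [0], [1], [2], [3], [4], [5], [6], [7]
  1-simplices (11): [0,2], [0,3], [1,2], [2,7], [3,5], [3,6], [3,7], [4,5], [4,7], [5,6], [6,7]
  2-simplices (2): [3,5,6], [3,6,7]

so the chain groups are C_0 ≅ Z^8, C_1 ≅ Z^11, C_2 ≅ Z^2.

The boundary map ∂_1: C_1 → C_0 is given by ∂[p,q] = [q] − [p]. For instance
  ∂[6,7] = [7] − [6].
This gives a 8×11 integer matrix of rank 7; reducing to Smith normal form yields diagonal entries (1,1,1,1,1,1,1).

The boundary map ∂_2: C_2 → C_1 sends each 2-simplex [p,q,r] to [q,r] − [p,r] + [p,q]. For instance
  ∂[3,5,6] = [5,6] − [3,6] + [3,5],
  ∂[3,6,7] = [6,7] − [3,7] + [3,6].
The 11×2 boundary matrix has rank 2 and Smith normal form diag(1,1).

Reading off H_k = ker ∂_k / im ∂_{k+1}:

  H_2: rank ker ∂_2 − rank ∂_3 = (2 − 2) − 0 = 0, and there is no ∂_3, so H_2 ≅ 0.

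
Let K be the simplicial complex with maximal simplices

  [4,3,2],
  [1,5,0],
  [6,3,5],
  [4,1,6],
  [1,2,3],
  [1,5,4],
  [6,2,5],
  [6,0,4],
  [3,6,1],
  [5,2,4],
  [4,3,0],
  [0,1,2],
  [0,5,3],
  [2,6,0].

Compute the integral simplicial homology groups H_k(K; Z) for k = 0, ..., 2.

K has 7 vertices, 21 edges, 14 triangles.
rank ∂_0 = 0, rank ∂_1 = 6 ⇒ b_0 = 7 − 0 − 6 = 1; all invariant factors of ∂_1 are 1 so no torsion. So H_0 ≅ Z.
rank ∂_1 = 6, rank ∂_2 = 13 ⇒ b_1 = 21 − 6 − 13 = 2; all invariant factors of ∂_2 are 1 so no torsion. So H_1 ≅ Z^2.
rank ∂_2 = 13, rank ∂_3 = 0 ⇒ b_2 = 14 − 13 − 0 = 1. So H_2 ≅ Z.

H_0 = Z,  H_1 = Z^2,  H_2 = Z.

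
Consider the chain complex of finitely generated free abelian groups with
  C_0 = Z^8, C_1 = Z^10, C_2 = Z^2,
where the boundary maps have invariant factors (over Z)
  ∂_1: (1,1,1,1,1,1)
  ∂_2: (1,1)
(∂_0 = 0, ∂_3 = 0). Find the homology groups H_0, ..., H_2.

H_0 = Z^2,  H_1 = Z^2,  H_2 = 0.

H_0: b_0 = 8 − 0 − 6 = 2; torsion from ∂_1 factors > 1: none. So H_0 = Z^2.
H_1: b_1 = 10 − 6 − 2 = 2; torsion from ∂_2 factors > 1: none. So H_1 = Z^2.
H_2: b_2 = 2 − 2 − 0 = 0; torsion from ∂_3 factors > 1: none. So H_2 = 0.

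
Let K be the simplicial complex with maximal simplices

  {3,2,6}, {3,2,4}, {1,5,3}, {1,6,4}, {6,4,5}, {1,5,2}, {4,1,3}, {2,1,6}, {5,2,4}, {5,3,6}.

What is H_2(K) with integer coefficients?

Fix the vertex order 1 < 2 < 3 < 4 < 5 < 6 and write every simplex with vertices in increasing order. Then dim K = 2 and the simplices of K are:

  0-simplices (6): [1], [2], [3], [4], [5], [6]
  1-simplices (15): [1,2], [1,3], [1,4], [1,5], [1,6], [2,3], [2,4], [2,5], [2,6], [3,4], [3,5], [3,6], [4,5], [4,6], [5,6]
  2-simplices (10): [1,2,5], [1,2,6], [1,3,4], [1,3,5], [1,4,6], [2,3,4], [2,3,6], [2,4,5], [3,5,6], [4,5,6]

Hence C_0 ≅ Z^6, C_1 ≅ Z^15, C_2 ≅ Z^10.

The boundary map ∂_1: C_1 → C_0 maps an edge to its endpoints' difference, ∂[p,q] = q − p.
The 6×15 boundary matrix has rank 5 and Smith normal form diag(1,1,1,1,1).

∂_2: C_2 → C_1 acts by ∂[p,q,r] = [q,r] − [p,r] + [p,q]. For instance
  ∂[1,2,5] = [2,5] − [1,5] + [1,2],
  ∂[2,3,4] = [3,4] − [2,4] + [2,3].
This gives a 15×10 integer matrix of rank 10; reducing to Smith normal form yields diagonal entries (1,1,1,1,1,1,1,1,1,2).

Now H_k = ker ∂_k / im ∂_{k+1}, so:

  H_2: rank ker ∂_2 − rank ∂_3 = (10 − 10) − 0 = 0, and there is no ∂_3, so H_2 = 0.

(K is a triangulation of the real projective plane RP^2.)

H_2 ≅ 0.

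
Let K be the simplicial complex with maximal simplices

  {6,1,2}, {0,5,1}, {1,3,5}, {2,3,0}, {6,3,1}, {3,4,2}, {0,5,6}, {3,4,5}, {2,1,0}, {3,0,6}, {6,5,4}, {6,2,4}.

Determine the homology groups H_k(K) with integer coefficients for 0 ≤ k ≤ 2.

Fix the vertex order 0 < 1 < 2 < 3 < 4 < 5 < 6 and write every simplex with vertices in increasing order. Then dim K = 2 and the simplices of K are:

  0-simplices (7): [0], [1], [2], [3], [4], [5], [6]
  1-simplices (18): [0,1], [0,2], [0,3], [0,5], [0,6], [1,2], [1,3], [1,5], [1,6], [2,3], [2,4], [2,6], [3,4], [3,5], [3,6], [4,5], [4,6], [5,6]
  2-simplices (12): [0,1,2], [0,1,5], [0,2,3], [0,3,6], [0,5,6], [1,2,6], [1,3,5], [1,3,6], [2,3,4], [2,4,6], [3,4,5], [4,5,6]

so the chain groups are C_0 ≅ Z^7, C_1 ≅ Z^18, C_2 ≅ Z^12.

Boundary ∂_1: C_1 → C_0 maps an edge to its endpoints' difference, ∂[p,q] = q − p.
As a 7×18 matrix over Z this has rank 6, with invariant factors (1,1,1,1,1,1).

The boundary map ∂_2: C_2 → C_1 maps a triangle to the signed sum of its edges. For instance
  ∂[2,3,4] = [3,4] − [2,4] + [2,3],
  ∂[1,3,5] = [3,5] − [1,5] + [1,3].
The 18×12 boundary matrix has rank 12 and Smith normal form diag(1,1,1,1,1,1,1,1,1,1,1,2).

From H_k ≅ ker(∂_k) / im(∂_{k+1}) we obtain:

  H_0: rank C_0 − rank ∂_1 = 7 − 6 = 1, and the invariant factors of ∂_1 are all 1, so H_0 ≅ Z.
  H_1: rank ker ∂_1 − rank ∂_2 = (18 − 6) − 12 = 0, and ∂_2 has invariant factor 2 > 1, so H_1 ≅ Z/2.
  H_2: rank ker ∂_2 − rank ∂_3 = (12 − 12) − 0 = 0, and there is no ∂_3, so H_2 ≅ 0.

H_0 = Z,  H_1 = Z/2,  H_2 = 0.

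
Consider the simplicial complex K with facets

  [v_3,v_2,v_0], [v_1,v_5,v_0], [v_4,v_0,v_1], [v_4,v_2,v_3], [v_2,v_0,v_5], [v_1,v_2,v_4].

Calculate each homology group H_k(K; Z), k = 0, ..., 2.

We work with the vertex ordering v_0 < v_1 < v_2 < v_3 < v_4 < v_5. The simplices of K, each written with vertices in increasing order, are:

  0-simplices (6): [v_0], [v_1], [v_2], [v_3], [v_4], [v_5]
  1-simplices (12): [v_0,v_1], [v_0,v_2], [v_0,v_3], [v_0,v_4], [v_0,v_5], [v_1,v_2], [v_1,v_4], [v_1,v_5], [v_2,v_3], [v_2,v_4], [v_2,v_5], [v_3,v_4]
  2-simplices (6): [v_0,v_1,v_4], [v_0,v_1,v_5], [v_0,v_2,v_3], [v_0,v_2,v_5], [v_1,v_2,v_4], [v_2,v_3,v_4]

giving chain groups C_0 ≅ Z^6, C_1 ≅ Z^12, C_2 ≅ Z^6.

The boundary map ∂_1: C_1 → C_0 sends each edge [p,q] (with p < q) to q − p. For instance
  ∂[v_2,v_3] = [v_3] − [v_2].
The 6×12 boundary matrix has rank 5 and Smith normal form diag(1,1,1,1,1).

∂_2: C_2 → C_1 maps a triangle to the signed sum of its edges. For instance
  ∂[v_2,v_3,v_4] = [v_3,v_4] − [v_2,v_4] + [v_2,v_3],
  ∂[v_0,v_1,v_4] = [v_1,v_4] − [v_0,v_4] + [v_0,v_1].
As a 12×6 matrix over Z this has rank 6, with invariant factors (1,1,1,1,1,1).

Computing H_k = (kernel of ∂_k) / (image of ∂_{k+1}):

  H_0: rank C_0 − rank ∂_1 = 6 − 5 = 1, and the invariant factors of ∂_1 are all 1, so H_0 = Z.
  H_1: rank ker ∂_1 − rank ∂_2 = (12 − 5) − 6 = 1, and the invariant factors of ∂_2 are all 1, so H_1 = Z.
  H_2: rank ker ∂_2 − rank ∂_3 = (6 − 6) − 0 = 0, and there is no ∂_3, so H_2 = 0.

As a check, the Euler characteristic is 6 − 12 + 6 = 0, which agrees with 1 − 1 + 0 = 0.

H_0 ≅ Z,  H_1 ≅ Z,  H_2 = 0.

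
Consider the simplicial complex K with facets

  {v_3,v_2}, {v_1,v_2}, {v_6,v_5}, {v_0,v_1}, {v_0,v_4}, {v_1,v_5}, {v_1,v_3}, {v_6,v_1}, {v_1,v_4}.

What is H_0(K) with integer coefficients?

Take the total order v_0 < v_1 < v_2 < v_3 < v_4 < v_5 < v_6 on the vertex set. Then K (dimension 1) consists of the simplices:

  0-simplices (7): [v_0], [v_1], [v_2], [v_3], [v_4], [v_5], [v_6]
  1-simplices (9): [v_0,v_1], [v_0,v_4], [v_1,v_2], [v_1,v_3], [v_1,v_4], [v_1,v_5], [v_1,v_6], [v_2,v_3], [v_5,v_6]

so the chain groups are C_0 ≅ Z^7, C_1 ≅ Z^9.

Boundary ∂_1: C_1 → C_0 is given by ∂[p,q] = [q] − [p]. For instance
  ∂[v_1,v_4] = [v_4] − [v_1].
This gives a 7×9 integer matrix of rank 6; reducing to Smith normal form yields diagonal entries (1,1,1,1,1,1).

Now H_k = ker ∂_k / im ∂_{k+1}, so:

  H_0: rank C_0 − rank ∂_1 = 7 − 6 = 1, and the invariant factors of ∂_1 are all 1, so H_0 = Z.

H_0 ≅ Z.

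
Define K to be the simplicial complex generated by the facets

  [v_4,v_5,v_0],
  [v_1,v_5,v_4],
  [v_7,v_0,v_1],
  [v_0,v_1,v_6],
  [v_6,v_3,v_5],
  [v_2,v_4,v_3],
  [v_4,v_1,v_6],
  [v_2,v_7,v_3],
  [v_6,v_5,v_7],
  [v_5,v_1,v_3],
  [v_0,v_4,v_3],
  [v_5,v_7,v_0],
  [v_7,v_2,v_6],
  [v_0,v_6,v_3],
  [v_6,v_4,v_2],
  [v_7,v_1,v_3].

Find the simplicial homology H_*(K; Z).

H_0 ≅ Z,  H_1 ≅ Z^2,  H_2 ≅ Z.

Order the vertices as v_0 < v_1 < v_2 < v_3 < v_4 < v_5 < v_6 < v_7. Listing each simplex with vertices in this order, K has dimension 2 with simplices:

  0-simplices (8): [v_0], [v_1], [v_2], [v_3], [v_4], [v_5], [v_6], [v_7]
  1-simplices (24): (24 of them)
  2-simplices (16): (16 of them)

Hence C_0 ≅ Z^8, C_1 ≅ Z^24, C_2 ≅ Z^16.

Boundary ∂_1: C_1 → C_0 maps an edge to its endpoints' difference, ∂[p,q] = q − p. For instance
  ∂[v_5,v_6] = [v_6] − [v_5].
This gives a 8×24 integer matrix of rank 7; reducing to Smith normal form yields diagonal entries (1,1,1,1,1,1,1).

∂_2: C_2 → C_1 maps a triangle to the signed sum of its edges. For instance
  ∂[v_0,v_3,v_6] = [v_3,v_6] − [v_0,v_6] + [v_0,v_3],
  ∂[v_0,v_4,v_5] = [v_4,v_5] − [v_0,v_5] + [v_0,v_4].
This gives a 24×16 integer matrix of rank 15; reducing to Smith normal form yields diagonal entries (1,1,1,1,1,1,1,1,1,1,1,1,1,1,1).

Reading off H_k = ker ∂_k / im ∂_{k+1}:

  H_0: rank C_0 − rank ∂_1 = 8 − 7 = 1, and the invariant factors of ∂_1 are all 1, so H_0 ≅ Z.
  H_1: rank ker ∂_1 − rank ∂_2 = (24 − 7) − 15 = 2, and the invariant factors of ∂_2 are all 1, so H_1 ≅ Z^2.
  H_2: rank ker ∂_2 − rank ∂_3 = (16 − 15) − 0 = 1, and there is no ∂_3, so H_2 ≅ Z.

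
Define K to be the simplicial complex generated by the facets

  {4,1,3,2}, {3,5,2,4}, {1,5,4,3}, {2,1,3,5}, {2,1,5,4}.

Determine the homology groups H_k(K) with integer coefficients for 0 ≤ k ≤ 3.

H_0 = Z,  H_1 = 0,  H_2 = 0,  H_3 = Z.

We work with the vertex ordering 1 < 2 < 3 < 4 < 5. The simplices of K, each written with vertices in increasing order, are:

  0-simplices (5): [1], [2], [3], [4], [5]
  1-simplices (10): [1,2], [1,3], [1,4], [1,5], [2,3], [2,4], [2,5], [3,4], [3,5], [4,5]
  2-simplices (10): [1,2,3], [1,2,4], [1,2,5], [1,3,4], [1,3,5], [1,4,5], [2,3,4], [2,3,5], [2,4,5], [3,4,5]
  3-simplices (5): [1,2,3,4], [1,2,3,5], [1,2,4,5], [1,3,4,5], [2,3,4,5]

giving chain groups C_0 ≅ Z^5, C_1 ≅ Z^10, C_2 ≅ Z^10, C_3 ≅ Z^5.

Boundary ∂_1: C_1 → C_0 sends each edge [p,q] (with p < q) to q − p.
As a 5×10 matrix over Z this has rank 4, with invariant factors (1,1,1,1).

∂_2: C_2 → C_1 acts by ∂[p,q,r] = [q,r] − [p,r] + [p,q]. For instance
  ∂[1,4,5] = [4,5] − [1,5] + [1,4],
  ∂[2,3,4] = [3,4] − [2,4] + [2,3].
As a 10×10 matrix over Z this has rank 6, with invariant factors (1,1,1,1,1,1).

∂_3: C_3 → C_2 sends each 3-simplex σ to the alternating sum Σ_i (−1)^i (σ with its i-th vertex removed). For instance
  ∂[1,2,3,4] = [2,3,4] − [1,3,4] + [1,2,4] − [1,2,3],
  ∂[1,2,3,5] = [2,3,5] − [1,3,5] + [1,2,5] − [1,2,3].
As a 10×5 matrix over Z this has rank 4, with invariant factors (1,1,1,1).

Now H_k = ker ∂_k / im ∂_{k+1}, so:

  H_0: rank C_0 − rank ∂_1 = 5 − 4 = 1, and the invariant factors of ∂_1 are all 1, so H_0 ≅ Z.
  H_1: rank ker ∂_1 − rank ∂_2 = (10 − 4) − 6 = 0, and the invariant factors of ∂_2 are all 1, so H_1 ≅ 0.
  H_2: rank ker ∂_2 − rank ∂_3 = (10 − 6) − 4 = 0, and the invariant factors of ∂_3 are all 1, so H_2 ≅ 0.
  H_3: rank ker ∂_3 − rank ∂_4 = (5 − 4) − 0 = 1, and there is no ∂_4, so H_3 ≅ Z.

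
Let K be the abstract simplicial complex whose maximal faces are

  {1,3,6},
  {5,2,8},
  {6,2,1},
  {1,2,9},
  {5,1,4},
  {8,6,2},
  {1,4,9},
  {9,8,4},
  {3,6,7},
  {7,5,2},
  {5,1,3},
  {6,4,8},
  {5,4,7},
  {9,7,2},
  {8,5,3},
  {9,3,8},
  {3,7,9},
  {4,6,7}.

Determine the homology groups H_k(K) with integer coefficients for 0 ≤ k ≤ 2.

Fix the vertex order 1 < 2 < 3 < 4 < 5 < 6 < 7 < 8 < 9 and write every simplex with vertices in increasing order. Then dim K = 2 and the simplices of K are:

  0-simplices (9): [1], [2], [3], [4], [5], [6], [7], [8], [9]
  1-simplices (27): (27 of them)
  2-simplices (18): [1,2,6], [1,2,9], [1,3,5], [1,3,6], [1,4,5], [1,4,9], [2,5,7], [2,5,8], [2,6,8], [2,7,9], [3,5,8], [3,6,7], [3,7,9], [3,8,9], [4,5,7], [4,6,7], [4,6,8], [4,8,9]

giving chain groups C_0 ≅ Z^9, C_1 ≅ Z^27, C_2 ≅ Z^18.

Boundary ∂_1: C_1 → C_0 sends each edge [p,q] (with p < q) to q − p.
The 9×27 boundary matrix has rank 8 and Smith normal form diag(1,1,1,1,1,1,1,1).

∂_2: C_2 → C_1 maps a triangle to the signed sum of its edges. For instance
  ∂[2,5,7] = [5,7] − [2,7] + [2,5],
  ∂[2,6,8] = [6,8] − [2,8] + [2,6].
As a 27×18 matrix over Z this has rank 17, with invariant factors (1,1,1,1,1,1,1,1,1,1,1,1,1,1,1,1,1).

From H_k ≅ ker(∂_k) / im(∂_{k+1}) we obtain:

  H_0: rank C_0 − rank ∂_1 = 9 − 8 = 1, and the invariant factors of ∂_1 are all 1, so H_0 = Z.
  H_1: rank ker ∂_1 − rank ∂_2 = (27 − 8) − 17 = 2, and the invariant factors of ∂_2 are all 1, so H_1 = Z^2.
  H_2: rank ker ∂_2 − rank ∂_3 = (18 − 17) − 0 = 1, and there is no ∂_3, so H_2 = Z.

(K is a triangulation of the torus T^2.)

H_0 ≅ Z,  H_1 ≅ Z^2,  H_2 ≅ Z.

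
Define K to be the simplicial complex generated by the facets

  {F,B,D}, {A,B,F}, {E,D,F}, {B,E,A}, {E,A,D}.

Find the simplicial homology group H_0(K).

H_0 ≅ Z.

Fix the vertex order A < B < D < E < F and write every simplex with vertices in increasing order. Then dim K = 2 and the simplices of K are:

  0-simplices (5): A, B, D, E, F
  1-simplices (10): AB, AD, AE, AF, BD, BE, BF, DE, DF, EF
  2-simplices (5): ABE, ABF, ADE, BDF, DEF

Hence C_0 ≅ Z^5, C_1 ≅ Z^10, C_2 ≅ Z^5.

The boundary map ∂_1: C_1 → C_0 maps an edge to its endpoints' difference, ∂[p,q] = q − p.
The resulting 5×10 matrix has rank 4, and its Smith normal form has invariant factors (1,1,1,1).

Boundary ∂_2: C_2 → C_1 sends each 2-simplex [p,q,r] to [q,r] − [p,r] + [p,q]. For instance
  ∂ABF = BF − AF + AB,
  ∂ADE = DE − AE + AD.
As a 10×5 matrix over Z this has rank 5, with invariant factors (1,1,1,1,1).

Computing H_k = (kernel of ∂_k) / (image of ∂_{k+1}):

  H_0: rank C_0 − rank ∂_1 = 5 − 4 = 1, and the invariant factors of ∂_1 are all 1, so H_0 ≅ Z.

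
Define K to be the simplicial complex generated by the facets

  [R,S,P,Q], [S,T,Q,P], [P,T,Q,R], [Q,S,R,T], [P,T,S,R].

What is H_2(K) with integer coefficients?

H_2 ≅ 0.

Order the vertices as P < Q < R < S < T. Listing each simplex with vertices in this order, K has dimension 3 with simplices:

  0-simplices (5): P, Q, R, S, T
  1-simplices (10): PQ, PR, PS, PT, QR, QS, QT, RS, RT, ST
  2-simplices (10): PQR, PQS, PQT, PRS, PRT, PST, QRS, QRT, QST, RST
  3-simplices (5): PQRS, PQRT, PQST, PRST, QRST

so the chain groups are C_0 ≅ Z^5, C_1 ≅ Z^10, C_2 ≅ Z^10, C_3 ≅ Z^5.

Boundary ∂_1: C_1 → C_0 is given by ∂[p,q] = [q] − [p].
As a 5×10 matrix over Z this has rank 4, with invariant factors (1,1,1,1).

The boundary map ∂_2: C_2 → C_1 sends each 2-simplex [p,q,r] to [q,r] − [p,r] + [p,q]. For instance
  ∂RST = ST − RT + RS,
  ∂PST = ST − PT + PS.
This gives a 10×10 integer matrix of rank 6; reducing to Smith normal form yields diagonal entries (1,1,1,1,1,1).

The boundary map ∂_3: C_3 → C_2 sends each 3-simplex σ to the alternating sum Σ_i (−1)^i (σ with its i-th vertex removed). For instance
  ∂PQST = QST − PST + PQT − PQS,
  ∂PRST = RST − PST + PRT − PRS.
The 10×5 boundary matrix has rank 4 and Smith normal form diag(1,1,1,1).

Computing H_k = (kernel of ∂_k) / (image of ∂_{k+1}):

  H_2: rank ker ∂_2 − rank ∂_3 = (10 − 6) − 4 = 0, and the invariant factors of ∂_3 are all 1, so H_2 ≅ 0.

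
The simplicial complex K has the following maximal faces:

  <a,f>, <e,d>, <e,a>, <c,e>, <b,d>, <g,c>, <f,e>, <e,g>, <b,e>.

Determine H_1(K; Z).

Fix the vertex order a < b < c < d < e < f < g and write every simplex with vertices in increasing order. Then dim K = 1 and the simplices of K are:

  0-simplices (7): a, b, c, d, e, f, g
  1-simplices (9): ae, af, bd, be, ce, cg, de, ef, eg

so the chain groups are C_0 ≅ Z^7, C_1 ≅ Z^9.

The boundary map ∂_1: C_1 → C_0 is given by ∂[p,q] = [q] − [p].
The 7×9 boundary matrix has rank 6 and Smith normal form diag(1,1,1,1,1,1).

Reading off H_k = ker ∂_k / im ∂_{k+1}:

  H_1: rank ker ∂_1 − rank ∂_2 = (9 − 6) − 0 = 3, and there is no ∂_2, so H_1 = Z^3.

H_1 = Z^3.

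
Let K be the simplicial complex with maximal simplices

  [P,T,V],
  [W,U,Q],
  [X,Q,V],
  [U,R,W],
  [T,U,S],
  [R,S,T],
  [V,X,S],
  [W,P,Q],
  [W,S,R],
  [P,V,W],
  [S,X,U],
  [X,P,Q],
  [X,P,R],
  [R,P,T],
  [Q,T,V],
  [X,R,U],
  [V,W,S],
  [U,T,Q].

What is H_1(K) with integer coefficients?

H_1 = Z × Z/2.

Take the total order P < Q < R < S < T < U < V < W < X on the vertex set. Then K (dimension 2) consists of the simplices:

  0-simplices (9): P, Q, R, S, T, U, V, W, X
  1-simplices (27): PQ, PR, PT, PV, PW, PX, QT, QU, QV, QW, QX, RS, RT, RU, RW, RX, ST, SU, SV, SW, SX, TU, TV, UW, UX, VW, VX
  2-simplices (18): PQW, PQX, PRT, PRX, PTV, PVW, QTU, QTV, QUW, QVX, RST, RSW, RUW, RUX, STU, SUX, SVW, SVX

giving chain groups C_0 ≅ Z^9, C_1 ≅ Z^27, C_2 ≅ Z^18.

∂_1: C_1 → C_0 maps an edge to its endpoints' difference, ∂[p,q] = q − p.
This gives a 9×27 integer matrix of rank 8; reducing to Smith normal form yields diagonal entries (1,1,1,1,1,1,1,1).

The boundary map ∂_2: C_2 → C_1 sends each 2-simplex [p,q,r] to [q,r] − [p,r] + [p,q]. For instance
  ∂PRX = RX − PX + PR,
  ∂PTV = TV − PV + PT.
This gives a 27×18 integer matrix of rank 18; reducing to Smith normal form yields diagonal entries (1,1,1,1,1,1,1,1,1,1,1,1,1,1,1,1,1,2).

Computing H_k = (kernel of ∂_k) / (image of ∂_{k+1}):

  H_1: rank ker ∂_1 − rank ∂_2 = (27 − 8) − 18 = 1, and ∂_2 has invariant factor 2 > 1, so H_1 = Z × Z/2.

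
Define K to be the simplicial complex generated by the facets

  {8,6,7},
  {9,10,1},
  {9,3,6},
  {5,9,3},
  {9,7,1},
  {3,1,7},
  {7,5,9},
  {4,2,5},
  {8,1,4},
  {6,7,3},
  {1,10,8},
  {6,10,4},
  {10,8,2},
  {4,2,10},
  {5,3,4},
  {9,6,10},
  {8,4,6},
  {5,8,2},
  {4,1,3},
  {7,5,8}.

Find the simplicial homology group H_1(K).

H_1 = Z × Z/2.

Fix the vertex order 1 < 2 < 3 < 4 < 5 < 6 < 7 < 8 < 9 < 10 and write every simplex with vertices in increasing order. Then dim K = 2 and the simplices of K are:

  0-simplices (10): [1], [2], [3], [4], [5], [6], [7], [8], [9], [10]
  1-simplices (30): (30 of them)
  2-simplices (20): (20 of them)

Hence C_0 ≅ Z^10, C_1 ≅ Z^30, C_2 ≅ Z^20.

∂_1: C_1 → C_0 sends each edge [p,q] (with p < q) to q − p. For instance
  ∂[7,8] = [8] − [7].
As a 10×30 matrix over Z this has rank 9, with invariant factors (1,1,1,1,1,1,1,1,1).

Boundary ∂_2: C_2 → C_1 sends each 2-simplex [p,q,r] to [q,r] − [p,r] + [p,q]. For instance
  ∂[2,8,10] = [8,10] − [2,10] + [2,8],
  ∂[3,4,5] = [4,5] − [3,5] + [3,4].
As a 30×20 matrix over Z this has rank 20, with invariant factors (1,1,1,1,1,1,1,1,1,1,1,1,1,1,1,1,1,1,1,2).

Now H_k = ker ∂_k / im ∂_{k+1}, so:

  H_1: rank ker ∂_1 − rank ∂_2 = (30 − 9) − 20 = 1, and ∂_2 has invariant factor 2 > 1, so H_1 ≅ Z × Z/2.

(K is a triangulation of the Klein bottle.)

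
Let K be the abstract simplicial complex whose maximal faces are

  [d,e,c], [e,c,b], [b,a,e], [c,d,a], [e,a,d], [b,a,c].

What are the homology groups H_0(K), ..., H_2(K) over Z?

H_0 ≅ Z,  H_1 = 0,  H_2 ≅ Z.

K has 5 vertices, 9 edges, 6 triangles.
rank ∂_0 = 0, rank ∂_1 = 4 ⇒ b_0 = 5 − 0 − 4 = 1; all invariant factors of ∂_1 are 1 so no torsion. So H_0 ≅ Z.
rank ∂_1 = 4, rank ∂_2 = 5 ⇒ b_1 = 9 − 4 − 5 = 0; all invariant factors of ∂_2 are 1 so no torsion. So H_1 ≅ 0.
rank ∂_2 = 5, rank ∂_3 = 0 ⇒ b_2 = 6 − 5 − 0 = 1. So H_2 ≅ Z.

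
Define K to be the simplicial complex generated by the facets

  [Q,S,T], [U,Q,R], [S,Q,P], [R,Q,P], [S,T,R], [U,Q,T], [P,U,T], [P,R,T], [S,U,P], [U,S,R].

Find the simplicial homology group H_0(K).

Order the vertices as P < Q < R < S < T < U. Listing each simplex with vertices in this order, K has dimension 2 with simplices:

  0-simplices (6): P, Q, R, S, T, U
  1-simplices (15): PQ, PR, PS, PT, PU, QR, QS, QT, QU, RS, RT, RU, ST, SU, TU
  2-simplices (10): PQR, PQS, PRT, PSU, PTU, QRU, QST, QTU, RST, RSU

so the chain groups are C_0 ≅ Z^6, C_1 ≅ Z^15, C_2 ≅ Z^10.

Boundary ∂_1: C_1 → C_0 maps an edge to its endpoints' difference, ∂[p,q] = q − p. For instance
  ∂PR = R − P.
As a 6×15 matrix over Z this has rank 5, with invariant factors (1,1,1,1,1).

∂_2: C_2 → C_1 acts by ∂[p,q,r] = [q,r] − [p,r] + [p,q]. For instance
  ∂PRT = RT − PT + PR,
  ∂PTU = TU − PU + PT.
This gives a 15×10 integer matrix of rank 10; reducing to Smith normal form yields diagonal entries (1,1,1,1,1,1,1,1,1,2).

Now H_k = ker ∂_k / im ∂_{k+1}, so:

  H_0: rank C_0 − rank ∂_1 = 6 − 5 = 1, and the invariant factors of ∂_1 are all 1, so H_0 = Z.

H_0 = Z.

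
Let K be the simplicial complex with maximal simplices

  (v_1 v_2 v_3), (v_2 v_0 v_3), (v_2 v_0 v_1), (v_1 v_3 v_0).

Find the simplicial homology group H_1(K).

H_1 = 0.

Take the total order v_0 < v_1 < v_2 < v_3 on the vertex set. Then K (dimension 2) consists of the simplices:

  0-simplices (4): [v_0], [v_1], [v_2], [v_3]
  1-simplices (6): [v_0,v_1], [v_0,v_2], [v_0,v_3], [v_1,v_2], [v_1,v_3], [v_2,v_3]
  2-simplices (4): [v_0,v_1,v_2], [v_0,v_1,v_3], [v_0,v_2,v_3], [v_1,v_2,v_3]

giving chain groups C_0 ≅ Z^4, C_1 ≅ Z^6, C_2 ≅ Z^4.

Boundary ∂_1: C_1 → C_0 maps an edge to its endpoints' difference, ∂[p,q] = q − p. For instance
  ∂[v_0,v_3] = [v_3] − [v_0].
As a 4×6 matrix over Z this has rank 3, with invariant factors (1,1,1).

∂_2: C_2 → C_1 sends each 2-simplex [p,q,r] to [q,r] − [p,r] + [p,q]. For instance
  ∂[v_0,v_1,v_3] = [v_1,v_3] − [v_0,v_3] + [v_0,v_1],
  ∂[v_0,v_1,v_2] = [v_1,v_2] − [v_0,v_2] + [v_0,v_1].
The 6×4 boundary matrix has rank 3 and Smith normal form diag(1,1,1).

Computing H_k = (kernel of ∂_k) / (image of ∂_{k+1}):

  H_1: rank ker ∂_1 − rank ∂_2 = (6 − 3) − 3 = 0, and the invariant factors of ∂_2 are all 1, so H_1 = 0.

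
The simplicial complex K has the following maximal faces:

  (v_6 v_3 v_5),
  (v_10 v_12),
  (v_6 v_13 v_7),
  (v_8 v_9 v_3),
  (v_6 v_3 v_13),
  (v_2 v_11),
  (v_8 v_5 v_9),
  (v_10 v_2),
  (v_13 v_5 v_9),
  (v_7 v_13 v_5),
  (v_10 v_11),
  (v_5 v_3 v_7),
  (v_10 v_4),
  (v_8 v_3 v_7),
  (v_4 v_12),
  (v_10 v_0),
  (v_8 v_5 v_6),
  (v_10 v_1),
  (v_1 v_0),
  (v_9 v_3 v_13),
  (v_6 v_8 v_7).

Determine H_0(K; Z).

H_0 ≅ Z^2.

We work with the vertex ordering v_0 < v_1 < v_2 < v_3 < v_4 < v_5 < v_6 < v_7 < v_8 < v_9 < v_10 < v_11 < v_12 < v_13. The simplices of K, each written with vertices in increasing order, are:

  0-simplices (14): [v_0], [v_1], [v_2], [v_3], [v_4], [v_5], [v_6], [v_7], [v_8], [v_9], [v_10], [v_11], [v_12], [v_13]
  1-simplices (27): (27 of them)
  2-simplices (12): (12 of them)

giving chain groups C_0 ≅ Z^14, C_1 ≅ Z^27, C_2 ≅ Z^12.

Boundary ∂_1: C_1 → C_0 sends each edge [p,q] (with p < q) to q − p.
This gives a 14×27 integer matrix of rank 12; reducing to Smith normal form yields diagonal entries (1,1,1,1,1,1,1,1,1,1,1,1).

∂_2: C_2 → C_1 acts by ∂[p,q,r] = [q,r] − [p,r] + [p,q]. For instance
  ∂[v_3,v_8,v_9] = [v_8,v_9] − [v_3,v_9] + [v_3,v_8],
  ∂[v_3,v_5,v_6] = [v_5,v_6] − [v_3,v_6] + [v_3,v_5].
The resulting 27×12 matrix has rank 12, and its Smith normal form has invariant factors (1,1,1,1,1,1,1,1,1,1,1,2).

Computing H_k = (kernel of ∂_k) / (image of ∂_{k+1}):

  H_0: rank C_0 − rank ∂_1 = 14 − 12 = 2, and the invariant factors of ∂_1 are all 1, so H_0 ≅ Z^2.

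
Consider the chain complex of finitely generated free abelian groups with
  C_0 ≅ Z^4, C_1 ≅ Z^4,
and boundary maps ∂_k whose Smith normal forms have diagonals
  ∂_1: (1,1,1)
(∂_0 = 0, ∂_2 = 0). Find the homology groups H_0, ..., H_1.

H_0: b_0 = 4 − 0 − 3 = 1; torsion from ∂_1 factors > 1: none. So H_0 = Z.
H_1: b_1 = 4 − 3 − 0 = 1; torsion from ∂_2 factors > 1: none. So H_1 = Z.

H_0 = Z,  H_1 = Z.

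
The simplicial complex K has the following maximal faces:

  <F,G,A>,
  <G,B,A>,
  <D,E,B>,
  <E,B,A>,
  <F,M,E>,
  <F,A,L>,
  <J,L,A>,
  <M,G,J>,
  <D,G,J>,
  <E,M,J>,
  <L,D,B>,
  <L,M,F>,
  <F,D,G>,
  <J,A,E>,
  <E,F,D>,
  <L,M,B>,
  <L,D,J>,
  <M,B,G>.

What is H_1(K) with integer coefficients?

Take the total order A < B < D < E < F < G < J < L < M on the vertex set. Then K (dimension 2) consists of the simplices:

  0-simplices (9): A, B, D, E, F, G, J, L, M
  1-simplices (27): AB, AE, AF, AG, AJ, AL, BD, BE, BG, BL, BM, DE, DF, DG, DJ, DL, EF, EJ, EM, FG, FL, FM, GJ, GM, JL, JM, LM
  2-simplices (18): ABE, ABG, AEJ, AFG, AFL, AJL, BDE, BDL, BGM, BLM, DEF, DFG, DGJ, DJL, EFM, EJM, FLM, GJM

giving chain groups C_0 ≅ Z^9, C_1 ≅ Z^27, C_2 ≅ Z^18.

∂_1: C_1 → C_0 is given by ∂[p,q] = [q] − [p]. For instance
  ∂BM = M − B.
The resulting 9×27 matrix has rank 8, and its Smith normal form has invariant factors (1,1,1,1,1,1,1,1).

∂_2: C_2 → C_1 acts by ∂[p,q,r] = [q,r] − [p,r] + [p,q]. For instance
  ∂ABE = BE − AE + AB,
  ∂DGJ = GJ − DJ + DG.
This gives a 27×18 integer matrix of rank 17; reducing to Smith normal form yields diagonal entries (1,1,1,1,1,1,1,1,1,1,1,1,1,1,1,1,1).

From H_k ≅ ker(∂_k) / im(∂_{k+1}) we obtain:

  H_1: rank ker ∂_1 − rank ∂_2 = (27 − 8) − 17 = 2, and the invariant factors of ∂_2 are all 1, so H_1 = Z^2.

H_1 ≅ Z^2.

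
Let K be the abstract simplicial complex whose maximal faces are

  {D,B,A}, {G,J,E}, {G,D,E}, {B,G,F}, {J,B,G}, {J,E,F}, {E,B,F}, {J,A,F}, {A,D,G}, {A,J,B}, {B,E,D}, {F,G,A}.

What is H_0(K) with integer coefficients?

Fix the vertex order A < B < D < E < F < G < J and write every simplex with vertices in increasing order. Then dim K = 2 and the simplices of K are:

  0-simplices (7): A, B, D, E, F, G, J
  1-simplices (18): AB, AD, AF, AG, AJ, BD, BE, BF, BG, BJ, DE, DG, EF, EG, EJ, FG, FJ, GJ
  2-simplices (12): ABD, ABJ, ADG, AFG, AFJ, BDE, BEF, BFG, BGJ, DEG, EFJ, EGJ

Hence C_0 ≅ Z^7, C_1 ≅ Z^18, C_2 ≅ Z^12.

∂_1: C_1 → C_0 maps an edge to its endpoints' difference, ∂[p,q] = q − p.
The 7×18 boundary matrix has rank 6 and Smith normal form diag(1,1,1,1,1,1).

The boundary map ∂_2: C_2 → C_1 maps a triangle to the signed sum of its edges. For instance
  ∂EGJ = GJ − EJ + EG,
  ∂BDE = DE − BE + BD.
The resulting 18×12 matrix has rank 12, and its Smith normal form has invariant factors (1,1,1,1,1,1,1,1,1,1,1,2).

Reading off H_k = ker ∂_k / im ∂_{k+1}:

  H_0: rank C_0 − rank ∂_1 = 7 − 6 = 1, and the invariant factors of ∂_1 are all 1, so H_0 = Z.

H_0 ≅ Z.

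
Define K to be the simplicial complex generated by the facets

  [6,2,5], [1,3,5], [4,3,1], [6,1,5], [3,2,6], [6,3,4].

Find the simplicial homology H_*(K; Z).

H_0 = Z,  H_1 = Z,  H_2 = 0.

Fix the vertex order 1 < 2 < 3 < 4 < 5 < 6 and write every simplex with vertices in increasing order. Then dim K = 2 and the simplices of K are:

  0-simplices (6): [1], [2], [3], [4], [5], [6]
  1-simplices (12): [1,3], [1,4], [1,5], [1,6], [2,3], [2,5], [2,6], [3,4], [3,5], [3,6], [4,6], [5,6]
  2-simplices (6): [1,3,4], [1,3,5], [1,5,6], [2,3,6], [2,5,6], [3,4,6]

so the chain groups are C_0 ≅ Z^6, C_1 ≅ Z^12, C_2 ≅ Z^6.

∂_1: C_1 → C_0 is given by ∂[p,q] = [q] − [p]. For instance
  ∂[1,5] = [5] − [1].
The resulting 6×12 matrix has rank 5, and its Smith normal form has invariant factors (1,1,1,1,1).

∂_2: C_2 → C_1 maps a triangle to the signed sum of its edges. For instance
  ∂[1,5,6] = [5,6] − [1,6] + [1,5],
  ∂[1,3,5] = [3,5] − [1,5] + [1,3].
The resulting 12×6 matrix has rank 6, and its Smith normal form has invariant factors (1,1,1,1,1,1).

Reading off H_k = ker ∂_k / im ∂_{k+1}:

  H_0: rank C_0 − rank ∂_1 = 6 − 5 = 1, and the invariant factors of ∂_1 are all 1, so H_0 ≅ Z.
  H_1: rank ker ∂_1 − rank ∂_2 = (12 − 5) − 6 = 1, and the invariant factors of ∂_2 are all 1, so H_1 ≅ Z.
  H_2: rank ker ∂_2 − rank ∂_3 = (6 − 6) − 0 = 0, and there is no ∂_3, so H_2 ≅ 0.

As a check, the Euler characteristic is 6 − 12 + 6 = 0, which agrees with 1 − 1 + 0 = 0.
(K is a triangulation of the cylinder S^1 x I.)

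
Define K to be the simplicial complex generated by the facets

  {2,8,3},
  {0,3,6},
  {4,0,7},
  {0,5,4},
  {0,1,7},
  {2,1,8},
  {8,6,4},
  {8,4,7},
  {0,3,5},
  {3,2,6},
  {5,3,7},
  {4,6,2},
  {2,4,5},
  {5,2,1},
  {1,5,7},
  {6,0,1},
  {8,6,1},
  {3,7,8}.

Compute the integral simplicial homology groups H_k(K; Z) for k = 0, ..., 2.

H_0 = Z,  H_1 = Z ⊕ Z/2,  H_2 = 0.

Fix the vertex order 0 < 1 < 2 < 3 < 4 < 5 < 6 < 7 < 8 and write every simplex with vertices in increasing order. Then dim K = 2 and the simplices of K are:

  0-simplices (9): [0], [1], [2], [3], [4], [5], [6], [7], [8]
  1-simplices (27): (27 of them)
  2-simplices (18): [0,1,6], [0,1,7], [0,3,5], [0,3,6], [0,4,5], [0,4,7], [1,2,5], [1,2,8], [1,5,7], [1,6,8], [2,3,6], [2,3,8], [2,4,5], [2,4,6], [3,5,7], [3,7,8], [4,6,8], [4,7,8]

so the chain groups are C_0 ≅ Z^9, C_1 ≅ Z^27, C_2 ≅ Z^18.

∂_1: C_1 → C_0 sends each edge [p,q] (with p < q) to q − p. For instance
  ∂[2,6] = [6] − [2].
As a 9×27 matrix over Z this has rank 8, with invariant factors (1,1,1,1,1,1,1,1).

∂_2: C_2 → C_1 maps a triangle to the signed sum of its edges. For instance
  ∂[2,3,6] = [3,6] − [2,6] + [2,3],
  ∂[2,3,8] = [3,8] − [2,8] + [2,3].
The 27×18 boundary matrix has rank 18 and Smith normal form diag(1,1,1,1,1,1,1,1,1,1,1,1,1,1,1,1,1,2).

From H_k ≅ ker(∂_k) / im(∂_{k+1}) we obtain:

  H_0: rank C_0 − rank ∂_1 = 9 − 8 = 1, and the invariant factors of ∂_1 are all 1, so H_0 ≅ Z.
  H_1: rank ker ∂_1 − rank ∂_2 = (27 − 8) − 18 = 1, and ∂_2 has invariant factor 2 > 1, so H_1 ≅ Z ⊕ Z/2.
  H_2: rank ker ∂_2 − rank ∂_3 = (18 − 18) − 0 = 0, and there is no ∂_3, so H_2 ≅ 0.

As a check, the Euler characteristic is 9 − 27 + 18 = 0, which agrees with 1 − 1 + 0 = 0.
(K is a triangulation of the Klein bottle.)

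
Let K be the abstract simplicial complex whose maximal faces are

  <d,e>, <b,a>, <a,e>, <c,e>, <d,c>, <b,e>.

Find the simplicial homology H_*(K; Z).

H_0 = Z,  H_1 = Z^2.

Take the total order a < b < c < d < e on the vertex set. Then K (dimension 1) consists of the simplices:

  0-simplices (5): a, b, c, d, e
  1-simplices (6): ab, ae, be, cd, ce, de

so the chain groups are C_0 ≅ Z^5, C_1 ≅ Z^6.

The boundary map ∂_1: C_1 → C_0 is given by ∂[p,q] = [q] − [p].
The 5×6 boundary matrix has rank 4 and Smith normal form diag(1,1,1,1).

Computing H_k = (kernel of ∂_k) / (image of ∂_{k+1}):

  H_0: rank C_0 − rank ∂_1 = 5 − 4 = 1, and the invariant factors of ∂_1 are all 1, so H_0 = Z.
  H_1: rank ker ∂_1 − rank ∂_2 = (6 − 4) − 0 = 2, and there is no ∂_2, so H_1 = Z^2.

(K is a triangulation of a wedge of 2 circles.)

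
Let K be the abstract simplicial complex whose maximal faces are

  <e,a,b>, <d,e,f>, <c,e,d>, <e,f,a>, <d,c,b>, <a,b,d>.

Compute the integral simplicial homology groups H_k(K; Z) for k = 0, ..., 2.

H_0 ≅ Z,  H_1 ≅ Z,  H_2 = 0.

K has 6 vertices, 12 edges, 6 triangles.
rank ∂_0 = 0, rank ∂_1 = 5 ⇒ b_0 = 6 − 0 − 5 = 1; all invariant factors of ∂_1 are 1 so no torsion. So H_0 ≅ Z.
rank ∂_1 = 5, rank ∂_2 = 6 ⇒ b_1 = 12 − 5 − 6 = 1; all invariant factors of ∂_2 are 1 so no torsion. So H_1 ≅ Z.
rank ∂_2 = 6, rank ∂_3 = 0 ⇒ b_2 = 6 − 6 − 0 = 0. So H_2 ≅ 0.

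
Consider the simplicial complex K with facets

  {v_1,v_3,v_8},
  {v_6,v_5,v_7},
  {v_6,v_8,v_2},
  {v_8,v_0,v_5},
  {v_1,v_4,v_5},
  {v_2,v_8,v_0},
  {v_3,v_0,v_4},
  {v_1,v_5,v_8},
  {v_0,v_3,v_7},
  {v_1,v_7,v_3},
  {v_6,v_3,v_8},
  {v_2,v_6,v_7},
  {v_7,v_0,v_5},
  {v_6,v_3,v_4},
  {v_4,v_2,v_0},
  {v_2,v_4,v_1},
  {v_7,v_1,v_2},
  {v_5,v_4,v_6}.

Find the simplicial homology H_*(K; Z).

H_0 = Z,  H_1 = Z^2,  H_2 = Z.

Order the vertices as v_0 < v_1 < v_2 < v_3 < v_4 < v_5 < v_6 < v_7 < v_8. Listing each simplex with vertices in this order, K has dimension 2 with simplices:

  0-simplices (9): [v_0], [v_1], [v_2], [v_3], [v_4], [v_5], [v_6], [v_7], [v_8]
  1-simplices (27): (27 of them)
  2-simplices (18): (18 of them)

giving chain groups C_0 ≅ Z^9, C_1 ≅ Z^27, C_2 ≅ Z^18.

The boundary map ∂_1: C_1 → C_0 maps an edge to its endpoints' difference, ∂[p,q] = q − p. For instance
  ∂[v_1,v_4] = [v_4] − [v_1].
The resulting 9×27 matrix has rank 8, and its Smith normal form has invariant factors (1,1,1,1,1,1,1,1).

Boundary ∂_2: C_2 → C_1 maps a triangle to the signed sum of its edges. For instance
  ∂[v_0,v_2,v_8] = [v_2,v_8] − [v_0,v_8] + [v_0,v_2],
  ∂[v_2,v_6,v_8] = [v_6,v_8] − [v_2,v_8] + [v_2,v_6].
The resulting 27×18 matrix has rank 17, and its Smith normal form has invariant factors (1,1,1,1,1,1,1,1,1,1,1,1,1,1,1,1,1).

Reading off H_k = ker ∂_k / im ∂_{k+1}:

  H_0: rank C_0 − rank ∂_1 = 9 − 8 = 1, and the invariant factors of ∂_1 are all 1, so H_0 = Z.
  H_1: rank ker ∂_1 − rank ∂_2 = (27 − 8) − 17 = 2, and the invariant factors of ∂_2 are all 1, so H_1 = Z^2.
  H_2: rank ker ∂_2 − rank ∂_3 = (18 − 17) − 0 = 1, and there is no ∂_3, so H_2 = Z.

(K is a triangulation of the torus T^2.)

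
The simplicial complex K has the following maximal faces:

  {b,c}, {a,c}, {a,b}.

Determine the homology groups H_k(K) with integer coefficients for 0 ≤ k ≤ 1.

Take the total order a < b < c on the vertex set. Then K (dimension 1) consists of the simplices:

  0-simplices (3): a, b, c
  1-simplices (3): ab, ac, bc

giving chain groups C_0 ≅ Z^3, C_1 ≅ Z^3.

∂_1: C_1 → C_0 is given by ∂[p,q] = [q] − [p]. For instance
  ∂bc = c − b.
As a 3×3 matrix over Z this has rank 2, with invariant factors (1,1).

Now H_k = ker ∂_k / im ∂_{k+1}, so:

  H_0: rank C_0 − rank ∂_1 = 3 − 2 = 1, and the invariant factors of ∂_1 are all 1, so H_0 = Z.
  H_1: rank ker ∂_1 − rank ∂_2 = (3 − 2) − 0 = 1, and there is no ∂_2, so H_1 = Z.

(K is a triangulation of the circle S^1.)

H_0 = Z,  H_1 = Z.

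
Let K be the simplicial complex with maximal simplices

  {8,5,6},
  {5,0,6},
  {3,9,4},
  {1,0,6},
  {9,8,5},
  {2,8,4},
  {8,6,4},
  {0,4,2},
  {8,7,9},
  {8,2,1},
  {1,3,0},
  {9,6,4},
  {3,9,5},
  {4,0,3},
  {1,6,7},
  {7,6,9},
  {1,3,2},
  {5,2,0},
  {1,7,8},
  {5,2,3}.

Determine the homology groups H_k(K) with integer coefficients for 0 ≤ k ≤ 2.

H_0 ≅ Z,  H_1 ≅ Z ⊕ Z_2,  H_2 = 0.

Order the vertices as 0 < 1 < 2 < 3 < 4 < 5 < 6 < 7 < 8 < 9. Listing each simplex with vertices in this order, K has dimension 2 with simplices:

  0-simplices (10): [0], [1], [2], [3], [4], [5], [6], [7], [8], [9]
  1-simplices (30): (30 of them)
  2-simplices (20): (20 of them)

Hence C_0 ≅ Z^10, C_1 ≅ Z^30, C_2 ≅ Z^20.

Boundary ∂_1: C_1 → C_0 sends each edge [p,q] (with p < q) to q − p. For instance
  ∂[0,3] = [3] − [0].
As a 10×30 matrix over Z this has rank 9, with invariant factors (1,1,1,1,1,1,1,1,1).

Boundary ∂_2: C_2 → C_1 sends each 2-simplex [p,q,r] to [q,r] − [p,r] + [p,q]. For instance
  ∂[1,2,8] = [2,8] − [1,8] + [1,2],
  ∂[0,1,3] = [1,3] − [0,3] + [0,1].
The resulting 30×20 matrix has rank 20, and its Smith normal form has invariant factors (1,1,1,1,1,1,1,1,1,1,1,1,1,1,1,1,1,1,1,2).

Computing H_k = (kernel of ∂_k) / (image of ∂_{k+1}):

  H_0: rank C_0 − rank ∂_1 = 10 − 9 = 1, and the invariant factors of ∂_1 are all 1, so H_0 = Z.
  H_1: rank ker ∂_1 − rank ∂_2 = (30 − 9) − 20 = 1, and ∂_2 has invariant factor 2 > 1, so H_1 = Z ⊕ Z_2.
  H_2: rank ker ∂_2 − rank ∂_3 = (20 − 20) − 0 = 0, and there is no ∂_3, so H_2 = 0.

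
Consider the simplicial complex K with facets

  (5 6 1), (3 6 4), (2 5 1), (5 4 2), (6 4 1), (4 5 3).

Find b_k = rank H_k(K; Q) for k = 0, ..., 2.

Take the total order 1 < 2 < 3 < 4 < 5 < 6 on the vertex set. Then K (dimension 2) consists of the simplices:

  0-simplices (6): [1], [2], [3], [4], [5], [6]
  1-simplices (12): [1,2], [1,4], [1,5], [1,6], [2,4], [2,5], [3,4], [3,5], [3,6], [4,5], [4,6], [5,6]
  2-simplices (6): [1,2,5], [1,4,6], [1,5,6], [2,4,5], [3,4,5], [3,4,6]

so the chain groups are C_0 ≅ Z^6, C_1 ≅ Z^12, C_2 ≅ Z^6.

Boundary ∂_1: C_1 → C_0 is given by ∂[p,q] = [q] − [p]. For instance
  ∂[3,4] = [4] − [3].
As a 6×12 matrix over Z this has rank 5, with invariant factors (1,1,1,1,1).

∂_2: C_2 → C_1 acts by ∂[p,q,r] = [q,r] − [p,r] + [p,q]. For instance
  ∂[2,4,5] = [4,5] − [2,5] + [2,4],
  ∂[3,4,6] = [4,6] − [3,6] + [3,4].
The 12×6 boundary matrix has rank 6 and Smith normal form diag(1,1,1,1,1,1).

Computing H_k = (kernel of ∂_k) / (image of ∂_{k+1}):

  H_0: rank C_0 − rank ∂_1 = 6 − 5 = 1, and the invariant factors of ∂_1 are all 1, so H_0 ≅ Z.
  H_1: rank ker ∂_1 − rank ∂_2 = (12 − 5) − 6 = 1, and the invariant factors of ∂_2 are all 1, so H_1 ≅ Z.
  H_2: rank ker ∂_2 − rank ∂_3 = (6 − 6) − 0 = 0, and there is no ∂_3, so H_2 ≅ 0.

(K is a triangulation of the cylinder S^1 x I.)

Hence the Betti numbers are b_0 = 1, b_1 = 1, b_2 = 0.

b_0 = 1, b_1 = 1, b_2 = 0.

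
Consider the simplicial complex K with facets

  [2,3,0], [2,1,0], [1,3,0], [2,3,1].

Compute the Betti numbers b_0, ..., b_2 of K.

Order the vertices as 0 < 1 < 2 < 3. Listing each simplex with vertices in this order, K has dimension 2 with simplices:

  0-simplices (4): [0], [1], [2], [3]
  1-simplices (6): [0,1], [0,2], [0,3], [1,2], [1,3], [2,3]
  2-simplices (4): [0,1,2], [0,1,3], [0,2,3], [1,2,3]

giving chain groups C_0 ≅ Z^4, C_1 ≅ Z^6, C_2 ≅ Z^4.

∂_1: C_1 → C_0 sends each edge [p,q] (with p < q) to q − p. For instance
  ∂[2,3] = [3] − [2].
As a 4×6 matrix over Z this has rank 3, with invariant factors (1,1,1).

Boundary ∂_2: C_2 → C_1 sends each 2-simplex [p,q,r] to [q,r] − [p,r] + [p,q]. For instance
  ∂[0,2,3] = [2,3] − [0,3] + [0,2],
  ∂[1,2,3] = [2,3] − [1,3] + [1,2].
This gives a 6×4 integer matrix of rank 3; reducing to Smith normal form yields diagonal entries (1,1,1).

Computing H_k = (kernel of ∂_k) / (image of ∂_{k+1}):

  H_0: rank C_0 − rank ∂_1 = 4 − 3 = 1, and the invariant factors of ∂_1 are all 1, so H_0 ≅ Z.
  H_1: rank ker ∂_1 − rank ∂_2 = (6 − 3) − 3 = 0, and the invariant factors of ∂_2 are all 1, so H_1 ≅ 0.
  H_2: rank ker ∂_2 − rank ∂_3 = (4 − 3) − 0 = 1, and there is no ∂_3, so H_2 ≅ Z.

Hence the Betti numbers are b_0 = 1, b_1 = 0, b_2 = 1.

b_0 = 1, b_1 = 0, b_2 = 1.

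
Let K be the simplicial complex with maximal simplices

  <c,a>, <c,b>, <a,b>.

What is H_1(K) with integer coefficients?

H_1 = Z.

Take the total order a < b < c on the vertex set. Then K (dimension 1) consists of the simplices:

  0-simplices (3): a, b, c
  1-simplices (3): ab, ac, bc

Hence C_0 ≅ Z^3, C_1 ≅ Z^3.

Boundary ∂_1: C_1 → C_0 maps an edge to its endpoints' difference, ∂[p,q] = q − p. For instance
  ∂ab = b − a.
As a 3×3 matrix over Z this has rank 2, with invariant factors (1,1).

Reading off H_k = ker ∂_k / im ∂_{k+1}:

  H_1: rank ker ∂_1 − rank ∂_2 = (3 − 2) − 0 = 1, and there is no ∂_2, so H_1 = Z.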